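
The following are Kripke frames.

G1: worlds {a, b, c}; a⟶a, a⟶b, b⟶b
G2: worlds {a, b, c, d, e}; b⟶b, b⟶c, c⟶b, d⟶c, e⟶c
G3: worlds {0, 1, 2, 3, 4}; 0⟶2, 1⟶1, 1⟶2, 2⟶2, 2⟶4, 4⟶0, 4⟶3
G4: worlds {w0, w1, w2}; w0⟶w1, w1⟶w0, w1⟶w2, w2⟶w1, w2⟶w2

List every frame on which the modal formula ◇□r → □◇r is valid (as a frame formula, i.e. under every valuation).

The schema corresponds to convergence: ∀x ∀y ∀z (Rxy ∧ Rxz → ∃w (Ryw ∧ Rzw)).
G1: holds.
G2: holds.
G3: fails — R22 and R24 but 2 and 4 have no common successor.
G4: holds.
Valid on: G1, G2, G4.

G1, G2, G4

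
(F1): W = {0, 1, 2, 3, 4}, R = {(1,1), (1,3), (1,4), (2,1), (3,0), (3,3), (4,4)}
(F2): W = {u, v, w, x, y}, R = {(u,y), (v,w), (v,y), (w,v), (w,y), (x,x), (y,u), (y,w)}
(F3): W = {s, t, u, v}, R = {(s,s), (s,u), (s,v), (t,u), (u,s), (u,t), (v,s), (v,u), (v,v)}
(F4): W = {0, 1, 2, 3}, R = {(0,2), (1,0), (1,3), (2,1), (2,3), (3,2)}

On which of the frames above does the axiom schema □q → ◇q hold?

(F2), (F3), (F4)

This is the axiom for seriality; its first-order frame correspondent is ∀x ∃y Rxy.
(F1): fails — world 0 has no successor.
(F2): satisfies the condition.
(F3): satisfies the condition.
(F4): satisfies the condition.
Valid on: (F2), (F3), (F4).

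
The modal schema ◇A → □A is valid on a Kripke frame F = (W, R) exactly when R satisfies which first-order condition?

This schema is the CD axiom.
Its frame correspondent is partial functionality — ∀x ∀y ∀z (Rxy ∧ Rxz → y = z).

partial functionality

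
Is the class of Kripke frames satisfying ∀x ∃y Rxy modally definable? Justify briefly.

The condition is seriality. A defining modal formula is □q → ◇q.
Suppose □q→◇q is valid. At any x set V(q)=W. Then □q at x, so ◇q at x, so x has a successor.

Yes, by □q → ◇q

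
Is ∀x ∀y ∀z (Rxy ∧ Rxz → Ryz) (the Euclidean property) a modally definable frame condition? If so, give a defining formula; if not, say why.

The condition is the Euclidean property. A defining modal formula is ◇r → □◇r.
Suppose ◇r→□◇r is valid. Take Rxy, Rxz and set V(r)={y}. Then ◇r at x, so □◇r at x, so ◇r at z, so some w with Rzw has r; w=y, i.e. Rzy. By symmetry of the argument, Ryz.

Yes, by ◇r → □◇r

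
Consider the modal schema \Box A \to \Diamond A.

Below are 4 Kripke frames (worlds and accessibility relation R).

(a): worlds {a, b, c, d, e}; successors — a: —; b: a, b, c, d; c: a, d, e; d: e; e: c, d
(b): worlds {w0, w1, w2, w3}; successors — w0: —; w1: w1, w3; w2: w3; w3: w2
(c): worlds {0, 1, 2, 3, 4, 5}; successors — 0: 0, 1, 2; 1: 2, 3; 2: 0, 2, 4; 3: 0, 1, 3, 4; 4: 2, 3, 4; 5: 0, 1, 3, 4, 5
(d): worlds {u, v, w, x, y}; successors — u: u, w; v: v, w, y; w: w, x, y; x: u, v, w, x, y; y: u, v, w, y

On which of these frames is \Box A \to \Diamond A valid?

(c), (d)

This is the axiom for seriality; its first-order frame correspondent is \forall x \exists y Rxy.
(a): fails — world a has no successor.
(b): fails — world w0 has no successor.
(c): ✓.
(d): ✓.
Valid on: (c), (d).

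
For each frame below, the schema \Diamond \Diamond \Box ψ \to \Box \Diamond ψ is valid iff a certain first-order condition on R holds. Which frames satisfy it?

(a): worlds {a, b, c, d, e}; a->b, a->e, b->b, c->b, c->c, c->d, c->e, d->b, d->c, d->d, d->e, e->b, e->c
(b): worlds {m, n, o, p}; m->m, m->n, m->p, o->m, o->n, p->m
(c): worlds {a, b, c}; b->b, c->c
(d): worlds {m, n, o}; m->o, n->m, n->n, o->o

Frame correspondent (Sahlqvist): \forall x \forall y \forall z ((x R^2 y \wedge xRz) \to \exists w (yRw \wedge zRw)) — i.e. a generalized confluence (Geach) condition.
(a): ✓.
(b): fails — mR²m, mRn but no w with mRw and nRw.
(c): ✓.
(d): fails — nR²m, nRn but no w with mRw and nRw.

(a), (c)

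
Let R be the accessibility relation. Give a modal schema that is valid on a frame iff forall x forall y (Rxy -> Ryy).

This is shift-reflexivity; the standard corresponding axiom is T□: □(□s → s).
Suppose □(□s→s) is valid. Take Rxy and set V(s)={w : Ryw}. Then at y, □s holds; since □(□s→s) at x, □s→s at y, so s at y, i.e. Ryy.

□(□s → s)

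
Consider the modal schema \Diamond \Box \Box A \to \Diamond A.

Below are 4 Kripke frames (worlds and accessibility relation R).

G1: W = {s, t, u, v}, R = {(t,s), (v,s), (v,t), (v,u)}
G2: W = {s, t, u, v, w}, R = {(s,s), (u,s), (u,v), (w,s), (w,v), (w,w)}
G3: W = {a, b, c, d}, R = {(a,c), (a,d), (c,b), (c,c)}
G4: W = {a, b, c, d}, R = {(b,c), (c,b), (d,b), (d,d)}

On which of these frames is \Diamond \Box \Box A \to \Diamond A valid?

G4

This is the axiom for a generalized confluence (Geach) condition; its first-order frame correspondent is \forall x \forall y (xRy \to \exists w (y R^2 w \wedge xRw)).
G1: fails — tRs but no w with sR²w and tRw.
G2: fails — uRv but no w* with vR²w* and uRw*.
G3: fails — aRd but no w with dR²w and aRw.
G4: condition met.
Valid on: G4.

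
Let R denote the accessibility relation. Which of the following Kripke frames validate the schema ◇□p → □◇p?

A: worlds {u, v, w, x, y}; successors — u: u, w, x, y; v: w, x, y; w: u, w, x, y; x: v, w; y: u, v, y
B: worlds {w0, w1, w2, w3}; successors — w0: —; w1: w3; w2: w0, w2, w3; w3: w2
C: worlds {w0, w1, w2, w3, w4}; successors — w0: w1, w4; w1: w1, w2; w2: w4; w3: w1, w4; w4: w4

A

The schema corresponds to convergence: ∀x ∀y ∀z (Rxy ∧ Rxz → ∃w (Ryw ∧ Rzw)).
A: holds.
B: fails — Rw2w2 and Rw2w0 but w2 and w0 have no common successor.
C: fails — Rw0w4 and Rw0w1 but w4 and w1 have no common successor.
Valid on: A.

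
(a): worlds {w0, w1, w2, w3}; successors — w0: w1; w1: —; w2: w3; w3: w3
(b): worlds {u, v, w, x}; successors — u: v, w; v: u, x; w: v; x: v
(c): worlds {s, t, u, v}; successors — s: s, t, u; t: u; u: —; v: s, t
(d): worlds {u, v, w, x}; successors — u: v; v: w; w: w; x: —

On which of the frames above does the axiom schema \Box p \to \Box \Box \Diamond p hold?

Frame correspondent (Sahlqvist): \forall x \forall z (x R^2 z \to \exists w (xRw \wedge zRw)) — i.e. a generalized confluence (Geach) condition.
(a): ✓.
(b): fails — uR²v but no t with uRt and vRt.
(c): fails — sR²u but no w with sRw and uRw.
(d): fails — uR²w but no t with uRt and wRt.
Valid on: (a).

(a)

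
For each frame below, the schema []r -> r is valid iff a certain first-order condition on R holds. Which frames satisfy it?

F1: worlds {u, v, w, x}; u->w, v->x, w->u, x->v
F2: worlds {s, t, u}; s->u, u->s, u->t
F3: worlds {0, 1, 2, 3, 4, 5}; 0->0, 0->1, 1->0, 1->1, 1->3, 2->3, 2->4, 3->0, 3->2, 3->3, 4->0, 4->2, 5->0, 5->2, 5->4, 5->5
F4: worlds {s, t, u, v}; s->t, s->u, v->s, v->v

none

Frame correspondent (Sahlqvist): forall x Rxx — i.e. reflexivity.
F1: fails — world u does not see itself.
F2: fails — world s does not see itself.
F3: fails — world 2 does not see itself.
F4: fails — world s does not see itself.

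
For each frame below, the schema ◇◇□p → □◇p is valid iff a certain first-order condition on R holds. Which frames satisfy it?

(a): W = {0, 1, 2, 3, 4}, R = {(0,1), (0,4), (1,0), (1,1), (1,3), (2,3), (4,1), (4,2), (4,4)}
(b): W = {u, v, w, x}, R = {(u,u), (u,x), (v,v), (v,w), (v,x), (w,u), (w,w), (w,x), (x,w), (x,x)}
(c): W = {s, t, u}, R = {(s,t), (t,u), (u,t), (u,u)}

The schema corresponds to a generalized confluence (Geach) condition: ∀x ∀y ∀z ((xR²y ∧ xRz) → ∃w (yRw ∧ zRw)).
(a): fails — 0R²2, 0R4 but no w with 2Rw and 4Rw.
(b): holds.
(c): holds.

(b), (c)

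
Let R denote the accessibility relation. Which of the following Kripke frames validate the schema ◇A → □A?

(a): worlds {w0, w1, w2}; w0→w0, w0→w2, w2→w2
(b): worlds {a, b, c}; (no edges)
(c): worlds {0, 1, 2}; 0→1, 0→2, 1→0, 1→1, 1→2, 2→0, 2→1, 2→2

This is the axiom for partial functionality; its first-order frame correspondent is ∀x ∀y ∀z (Rxy ∧ Rxz → y = z).
(a): fails — w0 sees both w0 and w2.
(b): ✓.
(c): fails — 0 sees both 1 and 2.
Valid on: (b).

(b)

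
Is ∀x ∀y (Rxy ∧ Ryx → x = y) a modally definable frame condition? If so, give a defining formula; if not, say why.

Any modally definable frame class is closed under surjective bounded morphisms.
The 8-cycle (worlds a,b,c,d,e,f,g,h with a→b→c→d→e→f→g→h→a) is antisymmetric. Sending even-indexed worlds to s and odd-indexed worlds to t is a surjective bounded morphism onto the two-world frame with s↔t, which is not antisymmetric.
So no modal formula (or set of formulas) defines exactly the antisymmetric frames.

No — not modally definable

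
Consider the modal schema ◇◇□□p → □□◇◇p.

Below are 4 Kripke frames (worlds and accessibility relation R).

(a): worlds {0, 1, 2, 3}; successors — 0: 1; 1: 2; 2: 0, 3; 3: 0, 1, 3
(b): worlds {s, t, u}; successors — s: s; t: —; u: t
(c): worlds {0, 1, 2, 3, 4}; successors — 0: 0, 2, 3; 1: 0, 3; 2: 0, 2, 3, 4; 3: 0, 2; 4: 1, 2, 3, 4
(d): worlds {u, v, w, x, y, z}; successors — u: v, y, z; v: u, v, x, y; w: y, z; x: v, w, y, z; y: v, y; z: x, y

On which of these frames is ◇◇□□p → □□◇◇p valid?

The schema corresponds to a generalized confluence (Geach) condition: ∀x ∀y ∀z ((xR²y ∧ xR²z) → ∃w (yR²w ∧ zR²w)).
(a): fails — 2R²0, 2R²1 but no w with 0R²w and 1R²w.
(b): condition met.
(c): condition met.
(d): condition met.
Valid on: (b), (c), (d).

(b), (c), (d)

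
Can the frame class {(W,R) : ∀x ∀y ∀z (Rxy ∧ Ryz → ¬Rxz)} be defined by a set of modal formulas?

Not modally definable

If a class were modally definable it would be closed under surjective bounded morphisms (Goldblatt–Thomason).
The 5-cycle (worlds a,b,c,d,e with a→b→c→d→e→a) is intransitive. Mapping every world to a single reflexive point • is a surjective bounded morphism; the reflexive point is not intransitive (R••∧R•• but R••).
So the class is not modally definable.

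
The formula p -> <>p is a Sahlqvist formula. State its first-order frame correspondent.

This is frame-equivalent to □p → p (substitute ¬p for p and contrapose).
Suppose □p→p is valid. At any x set V(p)={w : Rxw}. Then □p holds at x, so p holds at x, i.e. Rxx.

reflexivity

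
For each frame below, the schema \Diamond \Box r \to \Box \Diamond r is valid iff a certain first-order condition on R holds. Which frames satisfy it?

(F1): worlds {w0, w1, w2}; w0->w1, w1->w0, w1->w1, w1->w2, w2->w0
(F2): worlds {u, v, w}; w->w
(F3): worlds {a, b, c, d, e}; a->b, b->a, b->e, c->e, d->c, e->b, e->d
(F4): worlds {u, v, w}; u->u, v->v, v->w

(F2)

Frame correspondent (Sahlqvist): \forall x \forall y \forall z (Rxy \wedge Rxz \to \exists w (Ryw \wedge Rzw)) — i.e. convergence.
(F1): fails — Rw1w2 and Rw1w0 but w2 and w0 have no common successor.
(F2): holds.
(F3): fails — Reb and Red but b and d have no common successor.
(F4): fails — Rvw and Rvw but w and w have no common successor.
Valid on: (F2).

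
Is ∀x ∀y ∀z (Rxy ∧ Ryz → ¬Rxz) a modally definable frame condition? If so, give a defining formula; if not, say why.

Not definable by any modal formula

Any modally definable frame class is closed under surjective bounded morphisms.
The 5-cycle (worlds s,t,u,v,w with s→t→u→v→w→s) is intransitive. Mapping every world to a single reflexive point • is a surjective bounded morphism; the reflexive point is not intransitive (R••∧R•• but R••).
So no modal formula (or set of formulas) defines exactly the intransitive frames.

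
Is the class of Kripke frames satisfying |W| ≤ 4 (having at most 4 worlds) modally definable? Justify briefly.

Any modally definable frame class is closed under disjoint unions.
Any modal formula valid on each of 5 disjoint one-world frames is valid on their disjoint union (validity is preserved under disjoint unions). Each one-world frame has |W|=1≤4, but the union has |W|=5.
So the class is not modally definable.

No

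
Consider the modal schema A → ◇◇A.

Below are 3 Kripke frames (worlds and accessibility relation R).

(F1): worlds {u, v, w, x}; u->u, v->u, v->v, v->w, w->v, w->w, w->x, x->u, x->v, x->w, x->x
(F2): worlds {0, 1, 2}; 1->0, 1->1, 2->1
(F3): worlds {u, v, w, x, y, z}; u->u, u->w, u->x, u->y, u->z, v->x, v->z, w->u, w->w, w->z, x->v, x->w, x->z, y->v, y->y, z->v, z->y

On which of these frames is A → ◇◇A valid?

(F1), (F3)

The schema corresponds to a generalized confluence (Geach) condition: ∀x ∃w (x = w ∧ xR²w).
(F1): holds.
(F2): fails — at 0 but no w with 0=w and 0R²w.
(F3): holds.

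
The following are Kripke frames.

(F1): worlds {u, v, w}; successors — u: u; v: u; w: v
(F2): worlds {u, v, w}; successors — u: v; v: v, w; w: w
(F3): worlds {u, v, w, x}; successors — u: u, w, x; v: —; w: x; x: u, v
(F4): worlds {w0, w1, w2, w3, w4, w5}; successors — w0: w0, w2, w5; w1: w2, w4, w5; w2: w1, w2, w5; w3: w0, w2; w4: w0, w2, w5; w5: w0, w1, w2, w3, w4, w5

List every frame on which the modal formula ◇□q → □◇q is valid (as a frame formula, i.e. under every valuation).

Frame correspondent (Sahlqvist): ∀x ∀y ∀z (Rxy ∧ Rxz → ∃w (Ryw ∧ Rzw)) — i.e. convergence.
(F1): satisfies the condition.
(F2): satisfies the condition.
(F3): fails — Ruw and Rux but w and x have no common successor.
(F4): satisfies the condition.
Valid on: (F1), (F2), (F4).

(F1), (F2), (F4)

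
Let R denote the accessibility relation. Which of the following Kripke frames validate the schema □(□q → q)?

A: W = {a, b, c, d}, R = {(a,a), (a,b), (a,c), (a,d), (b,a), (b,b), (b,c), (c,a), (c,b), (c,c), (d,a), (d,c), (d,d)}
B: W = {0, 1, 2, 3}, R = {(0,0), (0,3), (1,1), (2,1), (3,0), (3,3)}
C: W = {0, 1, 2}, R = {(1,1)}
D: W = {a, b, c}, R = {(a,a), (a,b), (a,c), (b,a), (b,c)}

This is the axiom for shift-reflexivity; its first-order frame correspondent is ∀x ∀y (Rxy → Ryy).
A: condition met.
B: condition met.
C: condition met.
D: fails — Rbc but not Rcc.

A, B, C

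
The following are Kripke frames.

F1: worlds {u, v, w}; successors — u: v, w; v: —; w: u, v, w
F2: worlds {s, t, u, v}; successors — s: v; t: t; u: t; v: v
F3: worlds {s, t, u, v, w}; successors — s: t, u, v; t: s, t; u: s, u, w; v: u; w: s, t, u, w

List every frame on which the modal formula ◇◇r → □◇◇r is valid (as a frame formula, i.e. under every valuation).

This is the axiom for a generalized confluence (Geach) condition; its first-order frame correspondent is ∀x ∀y ∀z ((xR²y ∧ xRz) → ∃w (y = w ∧ zR²w)).
F1: fails — uR²u, uRv but no t with u=t and vR²t.
F2: ✓.
F3: fails — sR²t, sRv but no w* with t=w* and vR²w*.

F2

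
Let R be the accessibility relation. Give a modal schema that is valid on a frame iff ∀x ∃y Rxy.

The condition is seriality. The D schema □s → ◇s defines it.
Suppose □s→◇s is valid. At any x set V(s)=W. Then □s at x, so ◇s at x, so x has a successor.

□s → ◇s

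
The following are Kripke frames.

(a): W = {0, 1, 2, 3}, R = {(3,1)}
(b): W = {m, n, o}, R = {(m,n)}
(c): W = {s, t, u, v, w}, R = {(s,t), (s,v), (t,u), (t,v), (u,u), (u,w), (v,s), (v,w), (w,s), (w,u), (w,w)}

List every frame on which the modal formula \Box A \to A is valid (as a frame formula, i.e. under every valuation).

This is the axiom for reflexivity; its first-order frame correspondent is \forall x Rxx.
(a): fails — world 0 does not see itself.
(b): fails — world m does not see itself.
(c): fails — world s does not see itself.
Valid on no frame.

none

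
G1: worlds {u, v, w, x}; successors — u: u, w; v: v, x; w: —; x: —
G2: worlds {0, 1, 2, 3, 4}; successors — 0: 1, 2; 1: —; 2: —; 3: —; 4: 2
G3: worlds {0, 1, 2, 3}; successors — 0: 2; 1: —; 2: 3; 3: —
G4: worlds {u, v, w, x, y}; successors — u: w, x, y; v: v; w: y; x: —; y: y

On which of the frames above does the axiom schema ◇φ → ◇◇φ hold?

This is the axiom for a generalized confluence (Geach) condition; its first-order frame correspondent is ∀x ∀y (xRy → ∃w (y = w ∧ xR²w)).
G1: holds.
G2: fails — 0R1 but no w with 1=w and 0R²w.
G3: fails — 0R2 but no w with 2=w and 0R²w.
G4: fails — uRw but no t with w=t and uR²t.

G1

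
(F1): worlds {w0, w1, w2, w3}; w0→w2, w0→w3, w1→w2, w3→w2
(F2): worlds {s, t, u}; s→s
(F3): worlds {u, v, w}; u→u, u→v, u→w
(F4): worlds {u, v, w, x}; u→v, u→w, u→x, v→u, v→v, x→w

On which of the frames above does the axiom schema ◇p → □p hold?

The schema corresponds to partial functionality: ∀x ∀y ∀z (Rxy ∧ Rxz → y = z).
(F1): fails — w0 sees both w2 and w3.
(F2): condition met.
(F3): fails — u sees both u and v.
(F4): fails — u sees both v and w.
Valid on: (F2).

(F2)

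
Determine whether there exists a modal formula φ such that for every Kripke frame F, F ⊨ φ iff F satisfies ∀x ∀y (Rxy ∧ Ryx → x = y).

No — not modally definable

If a class were modally definable it would be closed under surjective bounded morphisms (Goldblatt–Thomason).
The 4-cycle (worlds s,t,u,v with s→t→u→v→s) is antisymmetric. Sending even-indexed worlds to • and odd-indexed worlds to ∘ is a surjective bounded morphism onto the two-world frame with •↔∘, which is not antisymmetric.
Hence antisymmetry is not modally definable.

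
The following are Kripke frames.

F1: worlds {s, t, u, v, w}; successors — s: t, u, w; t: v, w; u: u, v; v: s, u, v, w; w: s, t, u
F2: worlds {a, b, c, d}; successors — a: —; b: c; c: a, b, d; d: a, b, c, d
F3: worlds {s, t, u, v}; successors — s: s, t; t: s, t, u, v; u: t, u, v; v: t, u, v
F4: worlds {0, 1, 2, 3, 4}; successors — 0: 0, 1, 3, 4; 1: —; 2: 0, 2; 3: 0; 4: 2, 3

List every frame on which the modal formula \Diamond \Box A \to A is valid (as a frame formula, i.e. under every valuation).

F3

Frame correspondent (Sahlqvist): \forall x \forall y (Rxy \to Ryx) — i.e. symmetry.
F1: fails — Rtv but not Rvt.
F2: fails — Rdb but not Rbd.
F3: ✓.
F4: fails — R43 but not R34.
Valid on: F3.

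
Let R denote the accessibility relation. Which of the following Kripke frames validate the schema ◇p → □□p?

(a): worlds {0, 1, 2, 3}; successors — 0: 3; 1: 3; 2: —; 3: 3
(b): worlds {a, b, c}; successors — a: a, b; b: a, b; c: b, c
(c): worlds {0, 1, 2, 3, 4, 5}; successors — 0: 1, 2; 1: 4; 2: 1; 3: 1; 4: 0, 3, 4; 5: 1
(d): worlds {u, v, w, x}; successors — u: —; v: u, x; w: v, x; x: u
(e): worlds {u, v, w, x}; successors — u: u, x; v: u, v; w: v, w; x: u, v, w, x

(a)

Frame correspondent (Sahlqvist): ∀x ∀y ∀z ((xRy ∧ xR²z) → ∃w (y = w ∧ z = w)) — i.e. a generalized confluence (Geach) condition.
(a): condition met.
(b): fails — aRa, aR²b but a ≠ b.
(c): fails — 0R1, 0R²4 but 1 ≠ 4.
(d): fails — vRx, vR²u but x ≠ u.
(e): fails — uRu, uR²v but u ≠ v.
Valid on: (a).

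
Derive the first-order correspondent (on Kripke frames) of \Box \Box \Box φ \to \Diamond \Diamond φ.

\forall x \exists w (x R^3 w \wedge x R^2 w)

This is a Sahlqvist (Geach-type) schema ◇^0□^3φ → □^0◇^2φ.
Minimal-valuation argument: fix x; take any y with xR^0y and any z with xR^0z. Set V(φ) to the set of worlds R-reachable from y in exactly 3 steps. Then □^3φ holds at y, so the antecedent holds at x; validity forces ◇^2φ at z, giving a w with zR^2w and yR^3w.
First-order correspondent: \forall x \exists w (x R^3 w \wedge x R^2 w).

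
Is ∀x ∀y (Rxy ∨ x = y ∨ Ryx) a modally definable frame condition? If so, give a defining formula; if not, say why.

Any modally definable frame class is closed under disjoint unions.
Take 4 disjoint single-world reflexive frames: each is trivially connected, but their disjoint union has 4 worlds with no edge between distinct components, so it is not connected.
Hence connectedness of R is not modally definable.

Not definable by any modal formula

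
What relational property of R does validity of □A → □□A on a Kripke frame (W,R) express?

transitivity: ∀x ∀y ∀z (Rxy ∧ Ryz → Rxz)

Suppose □A→□□A is valid. Take Rxy, Ryz and set V(A)={w : Rxw}. Then □A at x, so □□A at x, so □A at y, so A at z, i.e. Rxz.
The converse is a direct semantic check.
Frame condition: ∀x ∀y ∀z (Rxy ∧ Ryz → Rxz).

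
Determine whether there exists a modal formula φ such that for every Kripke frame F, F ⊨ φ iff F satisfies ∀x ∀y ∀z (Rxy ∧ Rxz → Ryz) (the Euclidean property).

This is a Sahlqvist condition; the 5 axiom ◇r → □◇r defines it.
Suppose ◇r→□◇r is valid. Take Rxy, Rxz and set V(r)={y}. Then ◇r at x, so □◇r at x, so ◇r at z, so some w with Rzw has r; w=y, i.e. Rzy. By symmetry of the argument, Ryz.

Yes — defined by ◇r → □◇r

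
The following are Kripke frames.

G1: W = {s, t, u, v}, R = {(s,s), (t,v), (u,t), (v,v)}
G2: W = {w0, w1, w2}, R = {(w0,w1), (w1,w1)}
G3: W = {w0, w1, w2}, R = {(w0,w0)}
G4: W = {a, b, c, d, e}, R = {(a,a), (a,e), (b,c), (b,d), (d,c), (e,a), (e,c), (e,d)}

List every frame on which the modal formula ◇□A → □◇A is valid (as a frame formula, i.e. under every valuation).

G1, G2, G3

Frame correspondent (Sahlqvist): ∀x ∀y ∀z (Rxy ∧ Rxz → ∃w (Ryw ∧ Rzw)) — i.e. convergence.
G1: ✓.
G2: ✓.
G3: ✓.
G4: fails — Rbc and Rbc but c and c have no common successor.
Valid on: G1, G2, G3.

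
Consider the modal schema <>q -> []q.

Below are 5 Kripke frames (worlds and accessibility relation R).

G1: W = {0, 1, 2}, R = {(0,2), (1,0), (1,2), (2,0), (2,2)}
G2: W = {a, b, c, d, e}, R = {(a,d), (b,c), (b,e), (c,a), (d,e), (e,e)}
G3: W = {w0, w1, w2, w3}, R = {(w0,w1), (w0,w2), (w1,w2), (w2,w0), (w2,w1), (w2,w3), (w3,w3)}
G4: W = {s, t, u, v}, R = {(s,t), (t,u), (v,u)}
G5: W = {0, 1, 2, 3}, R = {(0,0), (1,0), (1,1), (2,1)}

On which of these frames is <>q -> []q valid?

G4

The schema corresponds to partial functionality: forall x forall y forall z (Rxy & Rxz -> y = z).
G1: fails — 1 sees both 0 and 2.
G2: fails — b sees both c and e.
G3: fails — w0 sees both w1 and w2.
G4: holds.
G5: fails — 1 sees both 0 and 1.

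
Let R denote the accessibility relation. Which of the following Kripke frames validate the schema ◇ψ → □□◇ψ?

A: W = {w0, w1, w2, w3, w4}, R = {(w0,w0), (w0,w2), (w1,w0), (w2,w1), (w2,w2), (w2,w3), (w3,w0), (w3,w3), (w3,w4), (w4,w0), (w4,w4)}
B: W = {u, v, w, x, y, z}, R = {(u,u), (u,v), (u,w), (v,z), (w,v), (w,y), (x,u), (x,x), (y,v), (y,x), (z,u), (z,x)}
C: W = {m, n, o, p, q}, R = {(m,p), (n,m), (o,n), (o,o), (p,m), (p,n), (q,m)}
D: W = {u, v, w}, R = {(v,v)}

D

The schema corresponds to a generalized confluence (Geach) condition: ∀x ∀y ∀z ((xRy ∧ xR²z) → ∃w (y = w ∧ zRw)).
A: fails — w0Rw0, w0R²w2 but no w with w0=w and w2Rw.
B: fails — uRu, uR²v but no t with u=t and vRt.
C: fails — mRp, mR²n but no w with p=w and nRw.
D: holds.
Valid on: D.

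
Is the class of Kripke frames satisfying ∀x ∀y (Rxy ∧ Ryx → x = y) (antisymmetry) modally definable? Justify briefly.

No

Any modally definable frame class is closed under surjective bounded morphisms.
The 8-cycle (worlds a,b,c,d,e,f,g,h with a→b→c→d→e→f→g→h→a) is antisymmetric. Sending even-indexed worlds to • and odd-indexed worlds to ∘ is a surjective bounded morphism onto the two-world frame with •↔∘, which is not antisymmetric.
So no modal formula (or set of formulas) defines exactly the antisymmetric frames.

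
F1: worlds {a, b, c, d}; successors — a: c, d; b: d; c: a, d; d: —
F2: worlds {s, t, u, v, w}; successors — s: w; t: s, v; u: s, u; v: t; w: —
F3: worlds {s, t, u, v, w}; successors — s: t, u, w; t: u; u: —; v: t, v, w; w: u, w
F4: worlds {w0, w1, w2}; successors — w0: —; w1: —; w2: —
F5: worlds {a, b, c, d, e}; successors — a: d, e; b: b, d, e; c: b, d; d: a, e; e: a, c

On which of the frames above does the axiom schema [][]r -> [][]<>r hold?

F4

The schema corresponds to a generalized confluence (Geach) condition: forall x forall z (x R^2 z -> exists w (x R^2 w & zRw)).
F1: fails — aR²d but no w with aR²w and dRw.
F2: fails — tR²t but no w* with tR²w* and tRw*.
F3: fails — sR²u but no w* with sR²w* and uRw*.
F4: condition met.
F5: fails — aR²c but no w with aR²w and cRw.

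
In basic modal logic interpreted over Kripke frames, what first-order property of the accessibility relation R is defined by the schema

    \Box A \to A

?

Suppose □A→A is valid. At any x set V(A)={w : Rxw}. Then □A holds at x, so A holds at x, i.e. Rxx.
The converse is a direct semantic check.
Frame condition: \forall x Rxx.

reflexivity: \forall x Rxx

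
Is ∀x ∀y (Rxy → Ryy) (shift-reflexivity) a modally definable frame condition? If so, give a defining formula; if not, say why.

The condition is shift-reflexivity. A defining modal formula is □(□r → r).
Suppose □(□r→r) is valid. Take Rxy and set V(r)={w : Ryw}. Then at y, □r holds; since □(□r→r) at x, □r→r at y, so r at y, i.e. Ryy.

Definable; □(□r → r) defines it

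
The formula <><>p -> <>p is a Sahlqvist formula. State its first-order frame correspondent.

This is frame-equivalent to □p → □□p (substitute ¬p for p and contrapose).
Suppose □p→□□p is valid. Take Rxy, Ryz and set V(p)={w : Rxw}. Then □p at x, so □□p at x, so □p at y, so p at z, i.e. Rxz.

Transitivity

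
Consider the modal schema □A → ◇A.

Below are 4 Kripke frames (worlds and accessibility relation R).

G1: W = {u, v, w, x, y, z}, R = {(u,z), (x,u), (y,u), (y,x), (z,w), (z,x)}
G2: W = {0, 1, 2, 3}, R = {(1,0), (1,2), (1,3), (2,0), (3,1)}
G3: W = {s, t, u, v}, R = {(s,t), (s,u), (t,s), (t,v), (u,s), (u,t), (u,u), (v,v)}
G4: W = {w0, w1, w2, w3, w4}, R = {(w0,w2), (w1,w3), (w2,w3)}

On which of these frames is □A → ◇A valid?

G3

The schema corresponds to seriality: ∀x ∃y Rxy.
G1: fails — world v has no successor.
G2: fails — world 0 has no successor.
G3: condition met.
G4: fails — world w3 has no successor.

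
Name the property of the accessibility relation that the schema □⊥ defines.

□⊥ is valid iff no world has any successor (otherwise □⊥ fails at any world with one).

emptiness of R: ∀x ∀y ¬Rxy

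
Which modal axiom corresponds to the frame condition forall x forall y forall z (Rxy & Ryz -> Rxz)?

□q → □□q

This is transitivity; the standard corresponding axiom is 4: □q → □□q.
Suppose □q→□□q is valid. Take Rxy, Ryz and set V(q)={w : Rxw}. Then □q at x, so □□q at x, so □q at y, so q at z, i.e. Rxz.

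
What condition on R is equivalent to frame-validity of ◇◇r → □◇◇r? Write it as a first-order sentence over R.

∀x ∀y ∀z ((xR²y ∧ xRz) → ∃w (y = w ∧ zR²w))

This is a Sahlqvist (Geach-type) schema ◇^2□^0r → □^1◇^2r.
Minimal-valuation argument: fix x; take any y with xR^2y and any z with xR^1z. Set V(r) to the set of worlds R-reachable from y in exactly 0 steps. Then □^0r holds at y, so the antecedent holds at x; validity forces ◇^2r at z, giving a w with zR^2w and yR^0w.
First-order correspondent: ∀x ∀y ∀z ((xR²y ∧ xRz) → ∃w (y = w ∧ zR²w)).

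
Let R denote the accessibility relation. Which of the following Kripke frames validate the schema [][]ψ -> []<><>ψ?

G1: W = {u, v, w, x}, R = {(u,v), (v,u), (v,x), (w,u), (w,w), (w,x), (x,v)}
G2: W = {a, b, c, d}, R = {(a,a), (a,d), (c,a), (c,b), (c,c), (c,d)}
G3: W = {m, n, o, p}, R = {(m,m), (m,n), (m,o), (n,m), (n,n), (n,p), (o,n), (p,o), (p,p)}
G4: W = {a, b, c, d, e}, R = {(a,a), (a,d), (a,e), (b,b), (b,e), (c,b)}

G3

The schema corresponds to a generalized confluence (Geach) condition: forall x forall z (xRz -> exists w (x R^2 w & z R^2 w)).
G1: fails — uRv but no t with uR²t and vR²t.
G2: fails — aRd but no w with aR²w and dR²w.
G3: holds.
G4: fails — aRd but no w with aR²w and dR²w.
Valid on: G3.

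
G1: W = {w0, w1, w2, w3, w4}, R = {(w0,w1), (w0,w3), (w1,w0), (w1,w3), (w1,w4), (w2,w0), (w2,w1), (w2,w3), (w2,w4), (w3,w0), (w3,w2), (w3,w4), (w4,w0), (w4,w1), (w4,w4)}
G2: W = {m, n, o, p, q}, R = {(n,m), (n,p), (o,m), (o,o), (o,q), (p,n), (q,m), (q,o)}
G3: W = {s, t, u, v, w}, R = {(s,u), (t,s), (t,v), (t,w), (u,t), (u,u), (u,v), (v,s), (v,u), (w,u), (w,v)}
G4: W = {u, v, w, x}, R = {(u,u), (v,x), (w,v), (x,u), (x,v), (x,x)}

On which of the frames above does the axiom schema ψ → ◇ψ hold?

Frame correspondent (Sahlqvist): ∀x Rxx — i.e. reflexivity.
G1: fails — world w0 does not see itself.
G2: fails — world m does not see itself.
G3: fails — world s does not see itself.
G4: fails — world v does not see itself.
Valid on no frame.

none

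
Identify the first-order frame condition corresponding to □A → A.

reflexivity: ∀x Rxx

This is the T axiom.
Its frame correspondent is reflexivity — ∀x Rxx.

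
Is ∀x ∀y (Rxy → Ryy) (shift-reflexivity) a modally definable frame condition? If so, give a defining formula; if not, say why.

Yes: it is shift-reflexivity, defined by the T□ schema □(□q → q).

Yes — defined by □(□q → q)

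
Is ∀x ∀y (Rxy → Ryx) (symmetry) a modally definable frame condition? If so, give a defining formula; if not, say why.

The condition is symmetry. A defining modal formula is p → □◇p.

Definable; p → □◇p defines it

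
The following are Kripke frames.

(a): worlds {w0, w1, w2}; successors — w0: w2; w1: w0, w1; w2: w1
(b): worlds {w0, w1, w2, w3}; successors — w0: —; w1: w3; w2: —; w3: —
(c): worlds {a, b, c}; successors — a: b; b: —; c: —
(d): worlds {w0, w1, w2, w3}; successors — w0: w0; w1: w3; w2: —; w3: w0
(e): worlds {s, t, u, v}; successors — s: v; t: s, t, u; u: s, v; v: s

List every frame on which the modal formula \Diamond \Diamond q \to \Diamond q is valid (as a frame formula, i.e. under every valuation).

Frame correspondent (Sahlqvist): \forall x \forall y \forall z (Rxy \wedge Ryz \to Rxz) — i.e. transitivity.
(a): fails — Rw0w2 and Rw2w1 but not Rw0w1.
(b): satisfies the condition.
(c): satisfies the condition.
(d): fails — Rw1w3 and Rw3w0 but not Rw1w0.
(e): fails — Rts and Rsv but not Rtv.
Valid on: (b), (c).

(b), (c)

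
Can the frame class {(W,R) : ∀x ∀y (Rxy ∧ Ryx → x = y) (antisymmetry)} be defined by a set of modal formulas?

Not definable by any modal formula

Modal frame validity is preserved under surjective bounded morphisms.
The 8-cycle (worlds w0,w1,w2,w3,w4,w5,w6,w7 with w0→w1→w2→w3→w4→w5→w6→w7→w0) is antisymmetric. Sending even-indexed worlds to s and odd-indexed worlds to t is a surjective bounded morphism onto the two-world frame with s↔t, which is not antisymmetric.
Hence antisymmetry is not modally definable.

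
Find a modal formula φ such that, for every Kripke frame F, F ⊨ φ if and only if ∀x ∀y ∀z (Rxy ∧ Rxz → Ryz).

◇q → □◇q

A defining formula is ◇q → □◇q (the 5 axiom).
Suppose ◇q→□◇q is valid. Take Rxy, Rxz and set V(q)={y}. Then ◇q at x, so □◇q at x, so ◇q at z, so some w with Rzw has q; w=y, i.e. Rzy. By symmetry of the argument, Ryz.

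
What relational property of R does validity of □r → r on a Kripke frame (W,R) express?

Suppose □r→r is valid. At any x set V(r)={w : Rxw}. Then □r holds at x, so r holds at x, i.e. Rxx.

Reflexivity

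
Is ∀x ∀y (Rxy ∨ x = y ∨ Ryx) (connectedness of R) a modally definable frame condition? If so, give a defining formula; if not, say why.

If a class were modally definable it would be closed under disjoint unions (Goldblatt–Thomason).
Take 4 disjoint single-world reflexive frames: each is trivially connected, but their disjoint union has 4 worlds with no edge between distinct components, so it is not connected.
So the class is not modally definable.

No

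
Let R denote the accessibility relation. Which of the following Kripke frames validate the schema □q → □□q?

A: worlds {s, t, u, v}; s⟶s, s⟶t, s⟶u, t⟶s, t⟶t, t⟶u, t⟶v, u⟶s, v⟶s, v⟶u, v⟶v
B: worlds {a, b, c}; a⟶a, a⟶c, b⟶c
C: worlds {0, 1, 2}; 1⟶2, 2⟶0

B

The schema corresponds to transitivity: ∀x ∀y ∀z (Rxy ∧ Ryz → Rxz).
A: fails — Rus and Rsu but not Ruu.
B: holds.
C: fails — R12 and R20 but not R10.
Valid on: B.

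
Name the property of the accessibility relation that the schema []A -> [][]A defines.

transitivity

Suppose □A→□□A is valid. Take Rxy, Ryz and set V(A)={w : Rxw}. Then □A at x, so □□A at x, so □A at y, so A at z, i.e. Rxz.
Conversely, on a frame with transitivity the schema holds at every world under every valuation.
Frame condition: forall x forall y forall z (Rxy & Ryz -> Rxz).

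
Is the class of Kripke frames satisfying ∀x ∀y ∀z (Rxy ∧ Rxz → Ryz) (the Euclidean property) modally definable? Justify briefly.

Yes, by ◇q → □◇q

This is a Sahlqvist condition; the 5 axiom ◇q → □◇q defines it.
Suppose ◇q→□◇q is valid. Take Rxy, Rxz and set V(q)={y}. Then ◇q at x, so □◇q at x, so ◇q at z, so some w with Rzw has q; w=y, i.e. Rzy. By symmetry of the argument, Ryz.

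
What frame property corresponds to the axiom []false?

□⊥ is valid iff no world has any successor (otherwise □⊥ fails at any world with one).
Conversely, on a frame with emptiness of R the schema holds at every world under every valuation.
Frame condition: forall x forall y ~Rxy.

emptiness of R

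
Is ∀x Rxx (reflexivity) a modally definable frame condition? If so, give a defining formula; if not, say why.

Yes — defined by □r → r

This is a Sahlqvist condition; the T axiom □r → r defines it.
Suppose □r→r is valid. At any x set V(r)={w : Rxw}. Then □r holds at x, so r holds at x, i.e. Rxx.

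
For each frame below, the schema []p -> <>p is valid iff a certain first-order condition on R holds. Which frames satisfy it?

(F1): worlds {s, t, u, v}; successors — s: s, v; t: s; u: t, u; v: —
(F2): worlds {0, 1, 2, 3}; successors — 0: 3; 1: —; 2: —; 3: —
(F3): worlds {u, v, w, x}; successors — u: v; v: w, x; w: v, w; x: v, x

This is the axiom for seriality; its first-order frame correspondent is forall x exists y Rxy.
(F1): fails — world v has no successor.
(F2): fails — world 1 has no successor.
(F3): holds.
Valid on: (F3).

(F3)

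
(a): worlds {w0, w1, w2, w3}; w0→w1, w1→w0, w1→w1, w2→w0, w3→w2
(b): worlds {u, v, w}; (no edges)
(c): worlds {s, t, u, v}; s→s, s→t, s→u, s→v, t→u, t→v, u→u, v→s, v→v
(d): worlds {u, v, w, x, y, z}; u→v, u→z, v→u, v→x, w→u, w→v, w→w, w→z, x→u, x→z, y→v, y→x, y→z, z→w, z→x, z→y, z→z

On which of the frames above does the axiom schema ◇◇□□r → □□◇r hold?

(a), (b), (d)

This is the axiom for a generalized confluence (Geach) condition; its first-order frame correspondent is ∀x ∀y ∀z ((xR²y ∧ xR²z) → ∃w (yR²w ∧ zRw)).
(a): ✓.
(b): ✓.
(c): fails — sR²u, sR²v but no w with uR²w and vRw.
(d): ✓.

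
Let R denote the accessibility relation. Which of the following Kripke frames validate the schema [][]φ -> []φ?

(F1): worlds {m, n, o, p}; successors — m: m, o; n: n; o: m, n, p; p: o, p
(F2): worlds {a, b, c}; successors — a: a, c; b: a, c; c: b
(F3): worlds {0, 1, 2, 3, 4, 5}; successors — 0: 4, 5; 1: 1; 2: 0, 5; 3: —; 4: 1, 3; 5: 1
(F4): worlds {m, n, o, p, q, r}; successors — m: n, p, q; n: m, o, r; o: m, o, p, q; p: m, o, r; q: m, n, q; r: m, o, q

(F1)

The schema corresponds to density: forall x forall y (Rxy -> exists z (Rxz & Rzy)).
(F1): ✓.
(F2): fails — Rcb but no z with Rcz and Rzb.
(F3): fails — R43 but no z with R4z and Rz3.
(F4): fails — Rpr but no z with Rpz and Rzr.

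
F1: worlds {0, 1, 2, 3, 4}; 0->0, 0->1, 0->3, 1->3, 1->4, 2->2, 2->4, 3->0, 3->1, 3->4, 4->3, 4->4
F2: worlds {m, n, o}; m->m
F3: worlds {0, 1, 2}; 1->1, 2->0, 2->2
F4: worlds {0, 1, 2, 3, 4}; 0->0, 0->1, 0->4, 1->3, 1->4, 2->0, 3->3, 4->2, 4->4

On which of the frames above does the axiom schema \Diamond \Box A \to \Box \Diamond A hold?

F1, F2

The schema corresponds to convergence: \forall x \forall y \forall z (Rxy \wedge Rxz \to \exists w (Ryw \wedge Rzw)).
F1: ✓.
F2: ✓.
F3: fails — R22 and R20 but 2 and 0 have no common successor.
F4: fails — R14 and R13 but 4 and 3 have no common successor.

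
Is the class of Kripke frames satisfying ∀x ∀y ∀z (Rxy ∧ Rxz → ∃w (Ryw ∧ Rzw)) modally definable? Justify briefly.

This is a Sahlqvist condition; the .2 axiom ◇□r → □◇r defines it.
Suppose ◇□r→□◇r is valid. Take Rxy, Rxz and set V(r)={w : Ryw}. Then □r at y so ◇□r at x, so □◇r at x, so ◇r at z, giving w with Rzw and Ryw.

Yes — defined by ◇□r → □◇r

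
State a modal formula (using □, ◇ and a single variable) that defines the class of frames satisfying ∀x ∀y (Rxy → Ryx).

r → □◇r

This is symmetry; the standard corresponding axiom is B: r → □◇r.
Suppose r→□◇r is valid. Take Rxy and set V(r)={x}. Then r at x, so □◇r at x, so ◇r at y, so some z with Ryz has r; z=x, i.e. Ryx.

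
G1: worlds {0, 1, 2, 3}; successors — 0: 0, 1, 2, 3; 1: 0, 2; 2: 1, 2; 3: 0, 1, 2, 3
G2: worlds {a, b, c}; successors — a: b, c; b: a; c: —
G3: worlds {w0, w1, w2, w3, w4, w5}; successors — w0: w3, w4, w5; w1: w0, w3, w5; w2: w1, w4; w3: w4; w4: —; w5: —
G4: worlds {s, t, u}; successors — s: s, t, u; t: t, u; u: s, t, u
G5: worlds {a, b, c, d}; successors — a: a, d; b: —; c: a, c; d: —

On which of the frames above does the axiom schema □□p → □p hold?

G1, G4, G5

Frame correspondent (Sahlqvist): ∀x ∀y (Rxy → ∃z (Rxz ∧ Rzy)) — i.e. density.
G1: ✓.
G2: fails — Rac but no z with Raz and Rzc.
G3: fails — Rw1w0 but no z with Rw1z and Rzw0.
G4: ✓.
G5: ✓.
Valid on: G1, G4, G5.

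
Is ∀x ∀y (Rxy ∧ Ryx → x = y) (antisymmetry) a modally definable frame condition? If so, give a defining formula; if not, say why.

If a class were modally definable it would be closed under surjective bounded morphisms (Goldblatt–Thomason).
The 8-cycle (worlds a,b,c,d,e,f,g,h with a→b→c→d→e→f→g→h→a) is antisymmetric. Sending even-indexed worlds to s and odd-indexed worlds to t is a surjective bounded morphism onto the two-world frame with s↔t, which is not antisymmetric.
So no modal formula (or set of formulas) defines exactly the antisymmetric frames.

No — not modally definable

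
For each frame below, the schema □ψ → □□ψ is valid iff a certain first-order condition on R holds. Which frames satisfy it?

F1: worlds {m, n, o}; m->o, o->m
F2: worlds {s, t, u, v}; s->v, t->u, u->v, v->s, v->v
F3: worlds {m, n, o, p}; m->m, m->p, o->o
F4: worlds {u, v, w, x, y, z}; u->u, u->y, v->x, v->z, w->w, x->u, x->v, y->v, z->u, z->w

F3

This is the axiom for transitivity; its first-order frame correspondent is ∀x ∀y ∀z (Rxy ∧ Ryz → Rxz).
F1: fails — Rom and Rmo but not Roo.
F2: fails — Ruv and Rvs but not Rus.
F3: ✓.
F4: fails — Rvz and Rzw but not Rvw.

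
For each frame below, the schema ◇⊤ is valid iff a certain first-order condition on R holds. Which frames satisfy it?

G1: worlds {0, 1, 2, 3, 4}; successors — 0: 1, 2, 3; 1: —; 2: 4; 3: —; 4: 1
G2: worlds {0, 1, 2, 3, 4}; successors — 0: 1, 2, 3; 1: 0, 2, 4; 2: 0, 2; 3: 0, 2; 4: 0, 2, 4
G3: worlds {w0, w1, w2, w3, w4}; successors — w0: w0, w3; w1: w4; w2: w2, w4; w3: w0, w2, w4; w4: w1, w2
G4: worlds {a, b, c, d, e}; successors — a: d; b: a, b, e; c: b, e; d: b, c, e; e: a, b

Frame correspondent (Sahlqvist): ∀x ∃y Rxy — i.e. seriality.
G1: fails — world 1 has no successor.
G2: condition met.
G3: condition met.
G4: condition met.
Valid on: G2, G3, G4.

G2, G3, G4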